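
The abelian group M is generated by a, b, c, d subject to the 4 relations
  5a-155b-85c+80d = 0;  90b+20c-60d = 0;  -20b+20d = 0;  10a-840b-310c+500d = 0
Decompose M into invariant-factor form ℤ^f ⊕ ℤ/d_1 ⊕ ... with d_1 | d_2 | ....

Answer: M ≅ ℤ/5 ⊕ ℤ/10 ⊕ ℤ/20 ⊕ ℤ/40

Derivation:
rank_ℚ(R)=4; free=4−4=0
SNF(R) diag = [5, 10, 20, 40] → torsion [5, 10, 20, 40]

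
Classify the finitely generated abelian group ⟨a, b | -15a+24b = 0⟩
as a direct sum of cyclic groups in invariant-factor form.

rank_ℚ(R)=1; free=2−1=1
SNF(R) diag = [3] → torsion [3]

Answer: M ≅ ℤ^1 ⊕ ℤ/3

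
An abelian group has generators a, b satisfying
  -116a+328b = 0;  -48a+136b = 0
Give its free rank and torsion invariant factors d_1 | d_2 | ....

Answer: M ≅ ℤ/4 ⊕ ℤ/8

Derivation:
rank_ℚ(R)=2; free=2−2=0
SNF(R) diag = [4, 8] → torsion [4, 8]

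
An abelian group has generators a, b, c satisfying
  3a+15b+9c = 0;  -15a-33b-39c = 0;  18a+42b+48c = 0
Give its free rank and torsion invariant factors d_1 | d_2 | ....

rank_ℚ(R)=3; free=3−3=0
SNF(R) diag = [3, 6, 6] → torsion [3, 6, 6]

Answer: M ≅ ℤ/3 ⊕ ℤ/6 ⊕ ℤ/6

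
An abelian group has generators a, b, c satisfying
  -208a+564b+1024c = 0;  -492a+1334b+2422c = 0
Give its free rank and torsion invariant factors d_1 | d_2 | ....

rank_ℚ(R)=2; free=3−2=1
SNF(R) diag = [2, 4] → torsion [2, 4]

Answer: M ≅ ℤ^1 ⊕ ℤ/2 ⊕ ℤ/4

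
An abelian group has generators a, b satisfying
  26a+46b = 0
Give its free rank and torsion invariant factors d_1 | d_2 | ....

Answer: M ≅ ℤ^1 ⊕ ℤ/2

Derivation:
rank_ℚ(R)=1; free=2−1=1
SNF(R) diag = [2] → torsion [2]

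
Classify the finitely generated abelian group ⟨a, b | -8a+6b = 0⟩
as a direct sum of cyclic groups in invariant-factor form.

rank_ℚ(R)=1; free=2−1=1
SNF(R) diag = [2] → torsion [2]

Answer: M ≅ ℤ^1 ⊕ ℤ/2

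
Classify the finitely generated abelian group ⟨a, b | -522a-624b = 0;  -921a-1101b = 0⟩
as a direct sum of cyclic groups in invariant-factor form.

rank_ℚ(R)=2; free=2−2=0
SNF(R) diag = [3, 6] → torsion [3, 6]

Answer: M ≅ ℤ/3 ⊕ ℤ/6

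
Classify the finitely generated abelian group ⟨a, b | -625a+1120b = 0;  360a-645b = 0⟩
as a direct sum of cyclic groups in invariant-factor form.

rank_ℚ(R)=2; free=2−2=0
SNF(R) diag = [5, 15] → torsion [5, 15]

Answer: M ≅ ℤ/5 ⊕ ℤ/15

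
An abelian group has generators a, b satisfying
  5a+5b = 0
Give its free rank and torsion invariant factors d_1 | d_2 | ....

rank_ℚ(R)=1; free=2−1=1
SNF(R) diag = [5] → torsion [5]

Answer: M ≅ ℤ^1 ⊕ ℤ/5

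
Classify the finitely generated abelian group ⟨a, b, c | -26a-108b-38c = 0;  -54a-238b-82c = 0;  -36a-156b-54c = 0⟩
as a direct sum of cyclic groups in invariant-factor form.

rank_ℚ(R)=3; free=3−3=0
SNF(R) diag = [2, 2, 6] → torsion [2, 2, 6]

Answer: M ≅ ℤ/2 ⊕ ℤ/2 ⊕ ℤ/6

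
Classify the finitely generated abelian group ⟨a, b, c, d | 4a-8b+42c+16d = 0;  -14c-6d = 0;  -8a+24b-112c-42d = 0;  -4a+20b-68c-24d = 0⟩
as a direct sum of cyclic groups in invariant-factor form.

rank_ℚ(R)=4; free=4−4=0
SNF(R) diag = [2, 2, 4, 4] → torsion [2, 2, 4, 4]

Answer: M ≅ ℤ/2 ⊕ ℤ/2 ⊕ ℤ/4 ⊕ ℤ/4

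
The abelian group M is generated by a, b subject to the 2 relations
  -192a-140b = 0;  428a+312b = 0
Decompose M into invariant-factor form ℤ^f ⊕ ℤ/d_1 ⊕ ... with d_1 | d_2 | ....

Answer: M ≅ ℤ/4 ⊕ ℤ/4

Derivation:
rank_ℚ(R)=2; free=2−2=0
SNF(R) diag = [4, 4] → torsion [4, 4]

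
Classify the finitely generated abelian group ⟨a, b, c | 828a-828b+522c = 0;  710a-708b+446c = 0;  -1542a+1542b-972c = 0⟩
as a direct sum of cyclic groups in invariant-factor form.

Answer: M ≅ ℤ/2 ⊕ ℤ/6 ⊕ ℤ/18

Derivation:
rank_ℚ(R)=3; free=3−3=0
SNF(R) diag = [2, 6, 18] → torsion [2, 6, 18]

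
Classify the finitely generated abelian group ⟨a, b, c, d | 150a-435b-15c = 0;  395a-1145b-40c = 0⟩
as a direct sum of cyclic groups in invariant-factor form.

rank_ℚ(R)=2; free=4−2=2
SNF(R) diag = [5, 15] → torsion [5, 15]

Answer: M ≅ ℤ^2 ⊕ ℤ/5 ⊕ ℤ/15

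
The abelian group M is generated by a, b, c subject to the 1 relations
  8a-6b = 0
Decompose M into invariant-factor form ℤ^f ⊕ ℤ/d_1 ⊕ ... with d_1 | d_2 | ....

Answer: M ≅ ℤ^2 ⊕ ℤ/2

Derivation:
rank_ℚ(R)=1; free=3−1=2
SNF(R) diag = [2] → torsion [2]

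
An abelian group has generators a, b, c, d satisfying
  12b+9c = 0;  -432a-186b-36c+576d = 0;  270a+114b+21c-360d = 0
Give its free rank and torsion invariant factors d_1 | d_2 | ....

Answer: M ≅ ℤ^1 ⊕ ℤ/3 ⊕ ℤ/6 ⊕ ℤ/18

Derivation:
rank_ℚ(R)=3; free=4−3=1
SNF(R) diag = [3, 6, 18] → torsion [3, 6, 18]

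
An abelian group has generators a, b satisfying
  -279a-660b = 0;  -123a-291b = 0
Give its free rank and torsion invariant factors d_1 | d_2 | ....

rank_ℚ(R)=2; free=2−2=0
SNF(R) diag = [3, 3] → torsion [3, 3]

Answer: M ≅ ℤ/3 ⊕ ℤ/3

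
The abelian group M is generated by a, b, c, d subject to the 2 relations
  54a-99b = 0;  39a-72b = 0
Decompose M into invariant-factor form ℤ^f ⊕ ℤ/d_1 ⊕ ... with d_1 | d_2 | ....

Answer: M ≅ ℤ^2 ⊕ ℤ/3 ⊕ ℤ/9

Derivation:
rank_ℚ(R)=2; free=4−2=2
SNF(R) diag = [3, 9] → torsion [3, 9]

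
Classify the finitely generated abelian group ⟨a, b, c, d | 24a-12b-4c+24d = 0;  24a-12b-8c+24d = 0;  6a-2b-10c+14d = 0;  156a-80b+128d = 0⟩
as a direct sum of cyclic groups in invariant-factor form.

rank_ℚ(R)=4; free=4−4=0
SNF(R) diag = [2, 4, 12, 12] → torsion [2, 4, 12, 12]

Answer: M ≅ ℤ/2 ⊕ ℤ/4 ⊕ ℤ/12 ⊕ ℤ/12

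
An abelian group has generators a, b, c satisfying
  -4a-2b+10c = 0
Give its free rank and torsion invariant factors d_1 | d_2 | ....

rank_ℚ(R)=1; free=3−1=2
SNF(R) diag = [2] → torsion [2]

Answer: M ≅ ℤ^2 ⊕ ℤ/2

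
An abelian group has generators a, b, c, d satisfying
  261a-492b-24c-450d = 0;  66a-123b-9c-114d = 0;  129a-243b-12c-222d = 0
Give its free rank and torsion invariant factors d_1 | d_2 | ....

rank_ℚ(R)=3; free=4−3=1
SNF(R) diag = [3, 3, 9] → torsion [3, 3, 9]

Answer: M ≅ ℤ^1 ⊕ ℤ/3 ⊕ ℤ/3 ⊕ ℤ/9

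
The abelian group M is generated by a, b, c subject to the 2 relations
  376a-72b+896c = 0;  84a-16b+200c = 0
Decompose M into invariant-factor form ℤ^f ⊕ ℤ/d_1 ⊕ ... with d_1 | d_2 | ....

Answer: M ≅ ℤ^1 ⊕ ℤ/4 ⊕ ℤ/8

Derivation:
rank_ℚ(R)=2; free=3−2=1
SNF(R) diag = [4, 8] → torsion [4, 8]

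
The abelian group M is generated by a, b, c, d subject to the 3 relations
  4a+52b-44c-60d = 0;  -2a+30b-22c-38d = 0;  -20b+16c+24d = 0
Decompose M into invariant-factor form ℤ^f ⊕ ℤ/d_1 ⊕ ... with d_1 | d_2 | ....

Answer: M ≅ ℤ^1 ⊕ ℤ/2 ⊕ ℤ/4 ⊕ ℤ/8

Derivation:
rank_ℚ(R)=3; free=4−3=1
SNF(R) diag = [2, 4, 8] → torsion [2, 4, 8]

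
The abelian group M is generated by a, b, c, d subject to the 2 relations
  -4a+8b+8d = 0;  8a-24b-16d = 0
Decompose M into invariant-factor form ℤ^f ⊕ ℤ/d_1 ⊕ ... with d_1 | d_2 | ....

Answer: M ≅ ℤ^2 ⊕ ℤ/4 ⊕ ℤ/8

Derivation:
rank_ℚ(R)=2; free=4−2=2
SNF(R) diag = [4, 8] → torsion [4, 8]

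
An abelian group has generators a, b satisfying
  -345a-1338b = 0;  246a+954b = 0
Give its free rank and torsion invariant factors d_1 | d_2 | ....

Answer: M ≅ ℤ/3 ⊕ ℤ/6

Derivation:
rank_ℚ(R)=2; free=2−2=0
SNF(R) diag = [3, 6] → torsion [3, 6]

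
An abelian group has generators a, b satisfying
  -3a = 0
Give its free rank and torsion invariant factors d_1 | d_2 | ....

rank_ℚ(R)=1; free=2−1=1
SNF(R) diag = [3] → torsion [3]

Answer: M ≅ ℤ^1 ⊕ ℤ/3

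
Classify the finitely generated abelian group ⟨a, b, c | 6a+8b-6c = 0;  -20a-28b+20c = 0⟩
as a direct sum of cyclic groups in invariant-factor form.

Answer: M ≅ ℤ^1 ⊕ ℤ/2 ⊕ ℤ/4

Derivation:
rank_ℚ(R)=2; free=3−2=1
SNF(R) diag = [2, 4] → torsion [2, 4]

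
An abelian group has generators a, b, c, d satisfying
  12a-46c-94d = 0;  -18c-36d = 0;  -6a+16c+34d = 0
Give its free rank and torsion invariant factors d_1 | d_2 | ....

Answer: M ≅ ℤ^1 ⊕ ℤ/2 ⊕ ℤ/6 ⊕ ℤ/18

Derivation:
rank_ℚ(R)=3; free=4−3=1
SNF(R) diag = [2, 6, 18] → torsion [2, 6, 18]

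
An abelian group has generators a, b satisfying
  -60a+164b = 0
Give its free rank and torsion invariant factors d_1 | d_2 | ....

Answer: M ≅ ℤ^1 ⊕ ℤ/4

Derivation:
rank_ℚ(R)=1; free=2−1=1
SNF(R) diag = [4] → torsion [4]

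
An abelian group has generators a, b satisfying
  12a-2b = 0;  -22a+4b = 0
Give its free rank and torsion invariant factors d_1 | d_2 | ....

Answer: M ≅ ℤ/2 ⊕ ℤ/2

Derivation:
rank_ℚ(R)=2; free=2−2=0
SNF(R) diag = [2, 2] → torsion [2, 2]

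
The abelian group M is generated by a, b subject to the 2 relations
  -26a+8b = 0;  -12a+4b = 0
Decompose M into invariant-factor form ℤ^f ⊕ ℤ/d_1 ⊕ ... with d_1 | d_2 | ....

Answer: M ≅ ℤ/2 ⊕ ℤ/4

Derivation:
rank_ℚ(R)=2; free=2−2=0
SNF(R) diag = [2, 4] → torsion [2, 4]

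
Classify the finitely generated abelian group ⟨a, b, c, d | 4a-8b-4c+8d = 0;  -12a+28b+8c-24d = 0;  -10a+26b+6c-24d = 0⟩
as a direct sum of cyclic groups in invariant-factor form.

Answer: M ≅ ℤ^1 ⊕ ℤ/2 ⊕ ℤ/4 ⊕ ℤ/4

Derivation:
rank_ℚ(R)=3; free=4−3=1
SNF(R) diag = [2, 4, 4] → torsion [2, 4, 4]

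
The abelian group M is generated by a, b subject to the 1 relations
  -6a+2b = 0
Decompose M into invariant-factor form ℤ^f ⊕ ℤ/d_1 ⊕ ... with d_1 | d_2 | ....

rank_ℚ(R)=1; free=2−1=1
SNF(R) diag = [2] → torsion [2]

Answer: M ≅ ℤ^1 ⊕ ℤ/2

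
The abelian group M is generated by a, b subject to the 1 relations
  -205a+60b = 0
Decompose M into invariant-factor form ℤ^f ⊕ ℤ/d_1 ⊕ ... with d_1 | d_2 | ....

Answer: M ≅ ℤ^1 ⊕ ℤ/5

Derivation:
rank_ℚ(R)=1; free=2−1=1
SNF(R) diag = [5] → torsion [5]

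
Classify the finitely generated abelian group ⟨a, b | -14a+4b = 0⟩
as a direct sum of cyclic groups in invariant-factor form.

rank_ℚ(R)=1; free=2−1=1
SNF(R) diag = [2] → torsion [2]

Answer: M ≅ ℤ^1 ⊕ ℤ/2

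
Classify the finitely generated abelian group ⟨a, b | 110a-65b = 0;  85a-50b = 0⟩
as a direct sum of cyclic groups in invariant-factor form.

rank_ℚ(R)=2; free=2−2=0
SNF(R) diag = [5, 5] → torsion [5, 5]

Answer: M ≅ ℤ/5 ⊕ ℤ/5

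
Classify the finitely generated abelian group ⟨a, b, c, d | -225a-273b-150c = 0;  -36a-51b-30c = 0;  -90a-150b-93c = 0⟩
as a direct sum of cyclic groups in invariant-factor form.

Answer: M ≅ ℤ^1 ⊕ ℤ/3 ⊕ ℤ/9 ⊕ ℤ/27

Derivation:
rank_ℚ(R)=3; free=4−3=1
SNF(R) diag = [3, 9, 27] → torsion [3, 9, 27]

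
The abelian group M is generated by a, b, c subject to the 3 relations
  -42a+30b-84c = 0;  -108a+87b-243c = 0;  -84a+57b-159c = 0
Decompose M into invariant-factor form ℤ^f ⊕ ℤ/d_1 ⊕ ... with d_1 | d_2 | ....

rank_ℚ(R)=3; free=3−3=0
SNF(R) diag = [3, 6, 18] → torsion [3, 6, 18]

Answer: M ≅ ℤ/3 ⊕ ℤ/6 ⊕ ℤ/18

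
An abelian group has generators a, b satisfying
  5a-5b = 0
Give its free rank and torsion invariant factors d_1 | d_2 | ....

Answer: M ≅ ℤ^1 ⊕ ℤ/5

Derivation:
rank_ℚ(R)=1; free=2−1=1
SNF(R) diag = [5] → torsion [5]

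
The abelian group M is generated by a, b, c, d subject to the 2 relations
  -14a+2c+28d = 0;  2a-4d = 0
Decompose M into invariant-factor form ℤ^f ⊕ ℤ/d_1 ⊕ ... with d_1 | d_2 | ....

Answer: M ≅ ℤ^2 ⊕ ℤ/2 ⊕ ℤ/2

Derivation:
rank_ℚ(R)=2; free=4−2=2
SNF(R) diag = [2, 2] → torsion [2, 2]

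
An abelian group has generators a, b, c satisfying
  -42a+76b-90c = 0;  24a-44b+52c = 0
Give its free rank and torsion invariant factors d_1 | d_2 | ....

rank_ℚ(R)=2; free=3−2=1
SNF(R) diag = [2, 4] → torsion [2, 4]

Answer: M ≅ ℤ^1 ⊕ ℤ/2 ⊕ ℤ/4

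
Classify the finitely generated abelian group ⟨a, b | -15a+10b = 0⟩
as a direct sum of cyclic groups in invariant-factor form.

Answer: M ≅ ℤ^1 ⊕ ℤ/5

Derivation:
rank_ℚ(R)=1; free=2−1=1
SNF(R) diag = [5] → torsion [5]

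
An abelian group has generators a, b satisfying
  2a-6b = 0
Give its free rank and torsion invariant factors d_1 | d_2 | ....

Answer: M ≅ ℤ^1 ⊕ ℤ/2

Derivation:
rank_ℚ(R)=1; free=2−1=1
SNF(R) diag = [2] → torsion [2]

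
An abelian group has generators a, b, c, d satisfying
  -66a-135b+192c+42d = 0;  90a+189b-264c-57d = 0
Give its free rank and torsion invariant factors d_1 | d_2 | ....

rank_ℚ(R)=2; free=4−2=2
SNF(R) diag = [3, 3] → torsion [3, 3]

Answer: M ≅ ℤ^2 ⊕ ℤ/3 ⊕ ℤ/3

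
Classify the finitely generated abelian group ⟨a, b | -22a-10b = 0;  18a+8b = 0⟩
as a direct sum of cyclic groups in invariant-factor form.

Answer: M ≅ ℤ/2 ⊕ ℤ/2

Derivation:
rank_ℚ(R)=2; free=2−2=0
SNF(R) diag = [2, 2] → torsion [2, 2]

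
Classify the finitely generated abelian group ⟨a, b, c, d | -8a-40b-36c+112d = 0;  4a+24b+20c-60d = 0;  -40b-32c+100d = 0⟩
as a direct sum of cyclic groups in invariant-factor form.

rank_ℚ(R)=3; free=4−3=1
SNF(R) diag = [4, 4, 12] → torsion [4, 4, 12]

Answer: M ≅ ℤ^1 ⊕ ℤ/4 ⊕ ℤ/4 ⊕ ℤ/12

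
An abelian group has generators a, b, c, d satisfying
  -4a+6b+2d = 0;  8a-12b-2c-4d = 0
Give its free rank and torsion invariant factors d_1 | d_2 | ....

rank_ℚ(R)=2; free=4−2=2
SNF(R) diag = [2, 2] → torsion [2, 2]

Answer: M ≅ ℤ^2 ⊕ ℤ/2 ⊕ ℤ/2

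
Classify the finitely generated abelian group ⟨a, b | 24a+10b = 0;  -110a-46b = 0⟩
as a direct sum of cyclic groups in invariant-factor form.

rank_ℚ(R)=2; free=2−2=0
SNF(R) diag = [2, 2] → torsion [2, 2]

Answer: M ≅ ℤ/2 ⊕ ℤ/2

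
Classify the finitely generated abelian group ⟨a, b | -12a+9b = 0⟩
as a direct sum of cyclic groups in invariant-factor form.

Answer: M ≅ ℤ^1 ⊕ ℤ/3

Derivation:
rank_ℚ(R)=1; free=2−1=1
SNF(R) diag = [3] → torsion [3]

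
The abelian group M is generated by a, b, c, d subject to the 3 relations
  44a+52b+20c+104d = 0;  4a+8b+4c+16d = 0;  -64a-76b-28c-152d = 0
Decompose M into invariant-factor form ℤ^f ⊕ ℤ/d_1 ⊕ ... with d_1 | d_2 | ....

rank_ℚ(R)=3; free=4−3=1
SNF(R) diag = [4, 4, 12] → torsion [4, 4, 12]

Answer: M ≅ ℤ^1 ⊕ ℤ/4 ⊕ ℤ/4 ⊕ ℤ/12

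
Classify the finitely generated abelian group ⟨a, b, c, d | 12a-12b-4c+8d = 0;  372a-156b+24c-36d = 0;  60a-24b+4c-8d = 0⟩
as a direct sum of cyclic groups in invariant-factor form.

rank_ℚ(R)=3; free=4−3=1
SNF(R) diag = [4, 12, 36] → torsion [4, 12, 36]

Answer: M ≅ ℤ^1 ⊕ ℤ/4 ⊕ ℤ/12 ⊕ ℤ/36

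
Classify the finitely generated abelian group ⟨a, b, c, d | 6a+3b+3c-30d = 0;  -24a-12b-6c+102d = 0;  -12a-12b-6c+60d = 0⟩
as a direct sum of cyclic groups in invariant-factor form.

Answer: M ≅ ℤ^1 ⊕ ℤ/3 ⊕ ℤ/6 ⊕ ℤ/6

Derivation:
rank_ℚ(R)=3; free=4−3=1
SNF(R) diag = [3, 6, 6] → torsion [3, 6, 6]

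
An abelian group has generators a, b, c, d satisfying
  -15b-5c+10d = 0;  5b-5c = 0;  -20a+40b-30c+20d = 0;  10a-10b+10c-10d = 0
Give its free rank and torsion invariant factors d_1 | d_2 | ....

rank_ℚ(R)=4; free=4−4=0
SNF(R) diag = [5, 10, 10, 10] → torsion [5, 10, 10, 10]

Answer: M ≅ ℤ/5 ⊕ ℤ/10 ⊕ ℤ/10 ⊕ ℤ/10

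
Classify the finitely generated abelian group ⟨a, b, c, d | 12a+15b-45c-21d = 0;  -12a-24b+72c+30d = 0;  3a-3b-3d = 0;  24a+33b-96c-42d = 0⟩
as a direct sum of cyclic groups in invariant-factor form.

rank_ℚ(R)=4; free=4−4=0
SNF(R) diag = [3, 3, 9, 18] → torsion [3, 3, 9, 18]

Answer: M ≅ ℤ/3 ⊕ ℤ/3 ⊕ ℤ/9 ⊕ ℤ/18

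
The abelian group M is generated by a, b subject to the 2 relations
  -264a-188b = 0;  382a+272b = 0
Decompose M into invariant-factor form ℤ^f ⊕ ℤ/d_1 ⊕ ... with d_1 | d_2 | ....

Answer: M ≅ ℤ/2 ⊕ ℤ/4

Derivation:
rank_ℚ(R)=2; free=2−2=0
SNF(R) diag = [2, 4] → torsion [2, 4]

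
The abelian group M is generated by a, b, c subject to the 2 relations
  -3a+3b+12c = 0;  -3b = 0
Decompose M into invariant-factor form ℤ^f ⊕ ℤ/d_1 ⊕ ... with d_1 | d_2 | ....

rank_ℚ(R)=2; free=3−2=1
SNF(R) diag = [3, 3] → torsion [3, 3]

Answer: M ≅ ℤ^1 ⊕ ℤ/3 ⊕ ℤ/3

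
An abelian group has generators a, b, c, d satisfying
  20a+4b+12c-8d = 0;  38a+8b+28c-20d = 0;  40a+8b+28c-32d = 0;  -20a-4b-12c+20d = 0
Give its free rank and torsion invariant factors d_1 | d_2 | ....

Answer: M ≅ ℤ/2 ⊕ ℤ/4 ⊕ ℤ/4 ⊕ ℤ/12

Derivation:
rank_ℚ(R)=4; free=4−4=0
SNF(R) diag = [2, 4, 4, 12] → torsion [2, 4, 4, 12]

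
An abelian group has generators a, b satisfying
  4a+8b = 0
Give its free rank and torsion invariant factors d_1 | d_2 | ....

rank_ℚ(R)=1; free=2−1=1
SNF(R) diag = [4] → torsion [4]

Answer: M ≅ ℤ^1 ⊕ ℤ/4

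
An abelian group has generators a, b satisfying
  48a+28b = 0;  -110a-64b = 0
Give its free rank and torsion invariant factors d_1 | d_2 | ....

Answer: M ≅ ℤ/2 ⊕ ℤ/4

Derivation:
rank_ℚ(R)=2; free=2−2=0
SNF(R) diag = [2, 4] → torsion [2, 4]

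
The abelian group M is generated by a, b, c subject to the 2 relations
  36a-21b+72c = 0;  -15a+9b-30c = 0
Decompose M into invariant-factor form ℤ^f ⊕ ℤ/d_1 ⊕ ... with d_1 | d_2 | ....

rank_ℚ(R)=2; free=3−2=1
SNF(R) diag = [3, 3] → torsion [3, 3]

Answer: M ≅ ℤ^1 ⊕ ℤ/3 ⊕ ℤ/3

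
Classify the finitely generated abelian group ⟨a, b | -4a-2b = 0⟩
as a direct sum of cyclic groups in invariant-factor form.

Answer: M ≅ ℤ^1 ⊕ ℤ/2

Derivation:
rank_ℚ(R)=1; free=2−1=1
SNF(R) diag = [2] → torsion [2]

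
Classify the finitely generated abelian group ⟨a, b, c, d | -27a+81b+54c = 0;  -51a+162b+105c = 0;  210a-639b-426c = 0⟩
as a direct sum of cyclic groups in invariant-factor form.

rank_ℚ(R)=3; free=4−3=1
SNF(R) diag = [3, 9, 27] → torsion [3, 9, 27]

Answer: M ≅ ℤ^1 ⊕ ℤ/3 ⊕ ℤ/9 ⊕ ℤ/27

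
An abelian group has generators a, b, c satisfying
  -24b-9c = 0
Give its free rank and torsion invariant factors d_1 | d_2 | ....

rank_ℚ(R)=1; free=3−1=2
SNF(R) diag = [3] → torsion [3]

Answer: M ≅ ℤ^2 ⊕ ℤ/3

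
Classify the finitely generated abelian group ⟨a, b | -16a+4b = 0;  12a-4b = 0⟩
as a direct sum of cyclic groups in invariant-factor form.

Answer: M ≅ ℤ/4 ⊕ ℤ/4

Derivation:
rank_ℚ(R)=2; free=2−2=0
SNF(R) diag = [4, 4] → torsion [4, 4]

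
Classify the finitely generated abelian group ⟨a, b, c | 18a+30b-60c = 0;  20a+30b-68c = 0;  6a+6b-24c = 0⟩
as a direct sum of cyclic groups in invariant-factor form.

Answer: M ≅ ℤ/2 ⊕ ℤ/6 ⊕ ℤ/12

Derivation:
rank_ℚ(R)=3; free=3−3=0
SNF(R) diag = [2, 6, 12] → torsion [2, 6, 12]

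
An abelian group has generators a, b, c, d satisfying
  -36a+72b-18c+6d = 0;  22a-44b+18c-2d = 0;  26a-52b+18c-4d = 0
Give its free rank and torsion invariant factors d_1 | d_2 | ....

Answer: M ≅ ℤ^1 ⊕ ℤ/2 ⊕ ℤ/6 ⊕ ℤ/18

Derivation:
rank_ℚ(R)=3; free=4−3=1
SNF(R) diag = [2, 6, 18] → torsion [2, 6, 18]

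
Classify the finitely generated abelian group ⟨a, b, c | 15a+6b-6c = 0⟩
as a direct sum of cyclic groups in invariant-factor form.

Answer: M ≅ ℤ^2 ⊕ ℤ/3

Derivation:
rank_ℚ(R)=1; free=3−1=2
SNF(R) diag = [3] → torsion [3]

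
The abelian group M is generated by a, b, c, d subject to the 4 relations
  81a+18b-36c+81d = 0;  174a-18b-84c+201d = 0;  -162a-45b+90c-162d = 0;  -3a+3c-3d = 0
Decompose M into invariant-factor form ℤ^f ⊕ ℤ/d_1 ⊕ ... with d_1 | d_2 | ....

rank_ℚ(R)=4; free=4−4=0
SNF(R) diag = [3, 9, 27, 81] → torsion [3, 9, 27, 81]

Answer: M ≅ ℤ/3 ⊕ ℤ/9 ⊕ ℤ/27 ⊕ ℤ/81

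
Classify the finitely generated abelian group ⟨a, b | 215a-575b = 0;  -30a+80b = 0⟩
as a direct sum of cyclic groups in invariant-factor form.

rank_ℚ(R)=2; free=2−2=0
SNF(R) diag = [5, 10] → torsion [5, 10]

Answer: M ≅ ℤ/5 ⊕ ℤ/10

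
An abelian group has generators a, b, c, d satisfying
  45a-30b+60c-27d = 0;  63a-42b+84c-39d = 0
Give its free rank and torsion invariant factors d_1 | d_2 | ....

Answer: M ≅ ℤ^2 ⊕ ℤ/3 ⊕ ℤ/6

Derivation:
rank_ℚ(R)=2; free=4−2=2
SNF(R) diag = [3, 6] → torsion [3, 6]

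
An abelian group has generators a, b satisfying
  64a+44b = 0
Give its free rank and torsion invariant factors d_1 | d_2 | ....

rank_ℚ(R)=1; free=2−1=1
SNF(R) diag = [4] → torsion [4]

Answer: M ≅ ℤ^1 ⊕ ℤ/4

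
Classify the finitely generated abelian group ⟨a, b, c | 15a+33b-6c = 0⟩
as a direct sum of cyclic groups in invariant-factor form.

rank_ℚ(R)=1; free=3−1=2
SNF(R) diag = [3] → torsion [3]

Answer: M ≅ ℤ^2 ⊕ ℤ/3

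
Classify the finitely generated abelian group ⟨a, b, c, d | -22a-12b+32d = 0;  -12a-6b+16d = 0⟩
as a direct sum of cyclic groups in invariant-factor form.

Answer: M ≅ ℤ^2 ⊕ ℤ/2 ⊕ ℤ/2

Derivation:
rank_ℚ(R)=2; free=4−2=2
SNF(R) diag = [2, 2] → torsion [2, 2]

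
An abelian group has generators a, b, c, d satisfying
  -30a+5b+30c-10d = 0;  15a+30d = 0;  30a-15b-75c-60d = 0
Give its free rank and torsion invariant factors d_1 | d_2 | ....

Answer: M ≅ ℤ^1 ⊕ ℤ/5 ⊕ ℤ/15 ⊕ ℤ/15

Derivation:
rank_ℚ(R)=3; free=4−3=1
SNF(R) diag = [5, 15, 15] → torsion [5, 15, 15]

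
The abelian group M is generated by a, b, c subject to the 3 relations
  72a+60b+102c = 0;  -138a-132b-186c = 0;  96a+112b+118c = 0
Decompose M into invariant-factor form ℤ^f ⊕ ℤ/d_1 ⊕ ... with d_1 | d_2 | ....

rank_ℚ(R)=3; free=3−3=0
SNF(R) diag = [2, 6, 12] → torsion [2, 6, 12]

Answer: M ≅ ℤ/2 ⊕ ℤ/6 ⊕ ℤ/12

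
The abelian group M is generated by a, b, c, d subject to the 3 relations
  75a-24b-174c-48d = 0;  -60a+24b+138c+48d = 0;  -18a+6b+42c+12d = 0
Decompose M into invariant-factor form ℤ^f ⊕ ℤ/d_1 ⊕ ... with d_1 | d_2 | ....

Answer: M ≅ ℤ^1 ⊕ ℤ/3 ⊕ ℤ/6 ⊕ ℤ/6

Derivation:
rank_ℚ(R)=3; free=4−3=1
SNF(R) diag = [3, 6, 6] → torsion [3, 6, 6]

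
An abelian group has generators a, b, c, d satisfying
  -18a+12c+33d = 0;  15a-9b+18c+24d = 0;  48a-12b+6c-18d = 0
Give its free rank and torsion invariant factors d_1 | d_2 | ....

Answer: M ≅ ℤ^1 ⊕ ℤ/3 ⊕ ℤ/3 ⊕ ℤ/6

Derivation:
rank_ℚ(R)=3; free=4−3=1
SNF(R) diag = [3, 3, 6] → torsion [3, 3, 6]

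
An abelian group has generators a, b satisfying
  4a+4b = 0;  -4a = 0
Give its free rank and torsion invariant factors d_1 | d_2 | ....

rank_ℚ(R)=2; free=2−2=0
SNF(R) diag = [4, 4] → torsion [4, 4]

Answer: M ≅ ℤ/4 ⊕ ℤ/4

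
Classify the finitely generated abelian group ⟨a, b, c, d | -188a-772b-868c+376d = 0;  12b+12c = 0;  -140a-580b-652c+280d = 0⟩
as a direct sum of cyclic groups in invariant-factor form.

rank_ℚ(R)=3; free=4−3=1
SNF(R) diag = [4, 12, 24] → torsion [4, 12, 24]

Answer: M ≅ ℤ^1 ⊕ ℤ/4 ⊕ ℤ/12 ⊕ ℤ/24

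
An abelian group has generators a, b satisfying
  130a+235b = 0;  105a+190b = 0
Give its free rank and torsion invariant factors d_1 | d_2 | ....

Answer: M ≅ ℤ/5 ⊕ ℤ/5

Derivation:
rank_ℚ(R)=2; free=2−2=0
SNF(R) diag = [5, 5] → torsion [5, 5]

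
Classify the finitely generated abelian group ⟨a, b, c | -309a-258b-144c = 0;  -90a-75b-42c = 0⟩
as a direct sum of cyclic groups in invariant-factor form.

rank_ℚ(R)=2; free=3−2=1
SNF(R) diag = [3, 3] → torsion [3, 3]

Answer: M ≅ ℤ^1 ⊕ ℤ/3 ⊕ ℤ/3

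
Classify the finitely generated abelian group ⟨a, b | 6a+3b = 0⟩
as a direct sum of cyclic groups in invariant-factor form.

rank_ℚ(R)=1; free=2−1=1
SNF(R) diag = [3] → torsion [3]

Answer: M ≅ ℤ^1 ⊕ ℤ/3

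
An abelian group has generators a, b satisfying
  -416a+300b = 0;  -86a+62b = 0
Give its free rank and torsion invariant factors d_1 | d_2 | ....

rank_ℚ(R)=2; free=2−2=0
SNF(R) diag = [2, 4] → torsion [2, 4]

Answer: M ≅ ℤ/2 ⊕ ℤ/4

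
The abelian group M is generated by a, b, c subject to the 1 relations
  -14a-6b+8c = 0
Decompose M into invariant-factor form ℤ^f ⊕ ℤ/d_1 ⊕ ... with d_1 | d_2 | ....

Answer: M ≅ ℤ^2 ⊕ ℤ/2

Derivation:
rank_ℚ(R)=1; free=3−1=2
SNF(R) diag = [2] → torsion [2]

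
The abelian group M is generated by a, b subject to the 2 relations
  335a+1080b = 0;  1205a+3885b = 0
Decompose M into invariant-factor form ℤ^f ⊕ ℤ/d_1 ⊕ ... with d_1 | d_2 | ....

Answer: M ≅ ℤ/5 ⊕ ℤ/15

Derivation:
rank_ℚ(R)=2; free=2−2=0
SNF(R) diag = [5, 15] → torsion [5, 15]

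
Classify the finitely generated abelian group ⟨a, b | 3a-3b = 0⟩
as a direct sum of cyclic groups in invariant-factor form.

rank_ℚ(R)=1; free=2−1=1
SNF(R) diag = [3] → torsion [3]

Answer: M ≅ ℤ^1 ⊕ ℤ/3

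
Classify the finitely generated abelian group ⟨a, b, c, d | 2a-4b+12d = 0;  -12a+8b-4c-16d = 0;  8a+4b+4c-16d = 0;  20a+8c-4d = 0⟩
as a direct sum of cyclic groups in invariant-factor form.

Answer: M ≅ ℤ/2 ⊕ ℤ/4 ⊕ ℤ/4 ⊕ ℤ/4

Derivation:
rank_ℚ(R)=4; free=4−4=0
SNF(R) diag = [2, 4, 4, 4] → torsion [2, 4, 4, 4]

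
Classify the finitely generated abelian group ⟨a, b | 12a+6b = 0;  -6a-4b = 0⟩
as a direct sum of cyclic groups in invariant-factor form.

rank_ℚ(R)=2; free=2−2=0
SNF(R) diag = [2, 6] → torsion [2, 6]

Answer: M ≅ ℤ/2 ⊕ ℤ/6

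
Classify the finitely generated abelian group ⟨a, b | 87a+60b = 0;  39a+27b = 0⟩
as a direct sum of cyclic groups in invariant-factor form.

rank_ℚ(R)=2; free=2−2=0
SNF(R) diag = [3, 3] → torsion [3, 3]

Answer: M ≅ ℤ/3 ⊕ ℤ/3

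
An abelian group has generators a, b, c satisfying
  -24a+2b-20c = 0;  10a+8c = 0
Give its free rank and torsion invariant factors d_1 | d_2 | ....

Answer: M ≅ ℤ^1 ⊕ ℤ/2 ⊕ ℤ/2

Derivation:
rank_ℚ(R)=2; free=3−2=1
SNF(R) diag = [2, 2] → torsion [2, 2]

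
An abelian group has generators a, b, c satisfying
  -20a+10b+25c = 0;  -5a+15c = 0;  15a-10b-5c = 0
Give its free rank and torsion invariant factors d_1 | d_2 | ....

rank_ℚ(R)=3; free=3−3=0
SNF(R) diag = [5, 5, 10] → torsion [5, 5, 10]

Answer: M ≅ ℤ/5 ⊕ ℤ/5 ⊕ ℤ/10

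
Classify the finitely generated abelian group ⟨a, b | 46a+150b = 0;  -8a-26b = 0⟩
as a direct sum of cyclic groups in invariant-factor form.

rank_ℚ(R)=2; free=2−2=0
SNF(R) diag = [2, 2] → torsion [2, 2]

Answer: M ≅ ℤ/2 ⊕ ℤ/2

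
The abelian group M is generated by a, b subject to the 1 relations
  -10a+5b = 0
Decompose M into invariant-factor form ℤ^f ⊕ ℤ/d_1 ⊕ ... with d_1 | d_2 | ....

rank_ℚ(R)=1; free=2−1=1
SNF(R) diag = [5] → torsion [5]

Answer: M ≅ ℤ^1 ⊕ ℤ/5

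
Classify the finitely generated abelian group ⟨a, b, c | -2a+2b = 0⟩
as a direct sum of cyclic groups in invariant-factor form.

Answer: M ≅ ℤ^2 ⊕ ℤ/2

Derivation:
rank_ℚ(R)=1; free=3−1=2
SNF(R) diag = [2] → torsion [2]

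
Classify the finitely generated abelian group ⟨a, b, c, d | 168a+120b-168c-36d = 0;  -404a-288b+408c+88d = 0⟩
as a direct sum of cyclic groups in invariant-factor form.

rank_ℚ(R)=2; free=4−2=2
SNF(R) diag = [4, 12] → torsion [4, 12]

Answer: M ≅ ℤ^2 ⊕ ℤ/4 ⊕ ℤ/12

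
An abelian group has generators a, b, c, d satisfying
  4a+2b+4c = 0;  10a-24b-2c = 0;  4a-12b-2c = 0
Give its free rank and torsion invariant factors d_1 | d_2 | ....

rank_ℚ(R)=3; free=4−3=1
SNF(R) diag = [2, 2, 6] → torsion [2, 2, 6]

Answer: M ≅ ℤ^1 ⊕ ℤ/2 ⊕ ℤ/2 ⊕ ℤ/6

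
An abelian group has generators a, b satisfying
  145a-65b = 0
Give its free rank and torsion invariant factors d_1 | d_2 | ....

rank_ℚ(R)=1; free=2−1=1
SNF(R) diag = [5] → torsion [5]

Answer: M ≅ ℤ^1 ⊕ ℤ/5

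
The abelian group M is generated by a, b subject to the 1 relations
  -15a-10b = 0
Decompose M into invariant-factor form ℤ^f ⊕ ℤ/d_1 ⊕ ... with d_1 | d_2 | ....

Answer: M ≅ ℤ^1 ⊕ ℤ/5

Derivation:
rank_ℚ(R)=1; free=2−1=1
SNF(R) diag = [5] → torsion [5]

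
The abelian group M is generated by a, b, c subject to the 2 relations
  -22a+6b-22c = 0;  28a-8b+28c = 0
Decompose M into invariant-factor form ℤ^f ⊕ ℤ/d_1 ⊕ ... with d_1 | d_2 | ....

Answer: M ≅ ℤ^1 ⊕ ℤ/2 ⊕ ℤ/4

Derivation:
rank_ℚ(R)=2; free=3−2=1
SNF(R) diag = [2, 4] → torsion [2, 4]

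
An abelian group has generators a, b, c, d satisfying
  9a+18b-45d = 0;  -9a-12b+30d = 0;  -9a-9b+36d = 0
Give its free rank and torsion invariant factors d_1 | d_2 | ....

Answer: M ≅ ℤ^1 ⊕ ℤ/3 ⊕ ℤ/9 ⊕ ℤ/27

Derivation:
rank_ℚ(R)=3; free=4−3=1
SNF(R) diag = [3, 9, 27] → torsion [3, 9, 27]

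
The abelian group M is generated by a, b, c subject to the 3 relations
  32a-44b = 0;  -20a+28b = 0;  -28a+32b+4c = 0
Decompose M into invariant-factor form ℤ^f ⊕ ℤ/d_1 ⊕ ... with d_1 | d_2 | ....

Answer: M ≅ ℤ/4 ⊕ ℤ/4 ⊕ ℤ/4

Derivation:
rank_ℚ(R)=3; free=3−3=0
SNF(R) diag = [4, 4, 4] → torsion [4, 4, 4]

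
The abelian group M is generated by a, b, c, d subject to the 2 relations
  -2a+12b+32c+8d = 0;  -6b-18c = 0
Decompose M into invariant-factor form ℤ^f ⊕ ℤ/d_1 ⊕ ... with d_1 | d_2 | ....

Answer: M ≅ ℤ^2 ⊕ ℤ/2 ⊕ ℤ/6

Derivation:
rank_ℚ(R)=2; free=4−2=2
SNF(R) diag = [2, 6] → torsion [2, 6]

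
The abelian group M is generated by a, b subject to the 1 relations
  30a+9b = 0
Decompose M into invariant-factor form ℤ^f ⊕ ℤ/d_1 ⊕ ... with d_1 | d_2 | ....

Answer: M ≅ ℤ^1 ⊕ ℤ/3

Derivation:
rank_ℚ(R)=1; free=2−1=1
SNF(R) diag = [3] → torsion [3]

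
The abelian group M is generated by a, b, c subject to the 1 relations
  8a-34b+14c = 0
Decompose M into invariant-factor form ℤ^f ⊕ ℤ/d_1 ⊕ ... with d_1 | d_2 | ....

rank_ℚ(R)=1; free=3−1=2
SNF(R) diag = [2] → torsion [2]

Answer: M ≅ ℤ^2 ⊕ ℤ/2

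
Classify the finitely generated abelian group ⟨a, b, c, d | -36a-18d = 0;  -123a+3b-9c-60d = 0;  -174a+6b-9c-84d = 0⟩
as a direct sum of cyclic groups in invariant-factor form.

Answer: M ≅ ℤ^1 ⊕ ℤ/3 ⊕ ℤ/9 ⊕ ℤ/18

Derivation:
rank_ℚ(R)=3; free=4−3=1
SNF(R) diag = [3, 9, 18] → torsion [3, 9, 18]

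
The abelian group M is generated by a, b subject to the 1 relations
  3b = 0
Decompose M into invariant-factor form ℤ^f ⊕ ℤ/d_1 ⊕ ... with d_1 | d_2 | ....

Answer: M ≅ ℤ^1 ⊕ ℤ/3

Derivation:
rank_ℚ(R)=1; free=2−1=1
SNF(R) diag = [3] → torsion [3]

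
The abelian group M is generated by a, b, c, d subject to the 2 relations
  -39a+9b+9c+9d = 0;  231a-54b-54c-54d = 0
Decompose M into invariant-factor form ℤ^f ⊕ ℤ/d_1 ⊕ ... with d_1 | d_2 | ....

Answer: M ≅ ℤ^2 ⊕ ℤ/3 ⊕ ℤ/9

Derivation:
rank_ℚ(R)=2; free=4−2=2
SNF(R) diag = [3, 9] → torsion [3, 9]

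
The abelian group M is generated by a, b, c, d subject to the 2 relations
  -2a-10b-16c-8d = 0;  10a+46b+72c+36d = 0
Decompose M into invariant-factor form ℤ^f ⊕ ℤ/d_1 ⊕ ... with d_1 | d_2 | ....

rank_ℚ(R)=2; free=4−2=2
SNF(R) diag = [2, 4] → torsion [2, 4]

Answer: M ≅ ℤ^2 ⊕ ℤ/2 ⊕ ℤ/4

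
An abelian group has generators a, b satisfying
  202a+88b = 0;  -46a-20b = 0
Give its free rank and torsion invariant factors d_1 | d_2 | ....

Answer: M ≅ ℤ/2 ⊕ ℤ/4

Derivation:
rank_ℚ(R)=2; free=2−2=0
SNF(R) diag = [2, 4] → torsion [2, 4]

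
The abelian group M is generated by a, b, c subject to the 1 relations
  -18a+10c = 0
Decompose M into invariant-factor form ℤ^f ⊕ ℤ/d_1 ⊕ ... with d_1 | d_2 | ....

Answer: M ≅ ℤ^2 ⊕ ℤ/2

Derivation:
rank_ℚ(R)=1; free=3−1=2
SNF(R) diag = [2] → torsion [2]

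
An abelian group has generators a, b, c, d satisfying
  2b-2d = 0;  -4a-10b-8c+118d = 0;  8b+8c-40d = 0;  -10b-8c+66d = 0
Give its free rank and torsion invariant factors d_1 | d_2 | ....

rank_ℚ(R)=4; free=4−4=0
SNF(R) diag = [2, 4, 8, 24] → torsion [2, 4, 8, 24]

Answer: M ≅ ℤ/2 ⊕ ℤ/4 ⊕ ℤ/8 ⊕ ℤ/24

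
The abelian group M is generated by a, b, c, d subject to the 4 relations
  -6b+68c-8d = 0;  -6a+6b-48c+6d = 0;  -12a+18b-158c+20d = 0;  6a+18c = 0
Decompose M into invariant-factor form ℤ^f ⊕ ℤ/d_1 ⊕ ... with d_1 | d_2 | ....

rank_ℚ(R)=4; free=4−4=0
SNF(R) diag = [2, 6, 6, 6] → torsion [2, 6, 6, 6]

Answer: M ≅ ℤ/2 ⊕ ℤ/6 ⊕ ℤ/6 ⊕ ℤ/6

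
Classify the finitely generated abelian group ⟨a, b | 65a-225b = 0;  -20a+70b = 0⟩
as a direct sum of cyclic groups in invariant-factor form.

Answer: M ≅ ℤ/5 ⊕ ℤ/10

Derivation:
rank_ℚ(R)=2; free=2−2=0
SNF(R) diag = [5, 10] → torsion [5, 10]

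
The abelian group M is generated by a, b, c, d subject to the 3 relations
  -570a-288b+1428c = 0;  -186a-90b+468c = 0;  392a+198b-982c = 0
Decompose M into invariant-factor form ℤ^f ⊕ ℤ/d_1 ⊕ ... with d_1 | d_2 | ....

rank_ℚ(R)=3; free=4−3=1
SNF(R) diag = [2, 6, 18] → torsion [2, 6, 18]

Answer: M ≅ ℤ^1 ⊕ ℤ/2 ⊕ ℤ/6 ⊕ ℤ/18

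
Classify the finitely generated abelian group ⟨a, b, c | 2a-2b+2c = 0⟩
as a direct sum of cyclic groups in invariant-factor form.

Answer: M ≅ ℤ^2 ⊕ ℤ/2

Derivation:
rank_ℚ(R)=1; free=3−1=2
SNF(R) diag = [2] → torsion [2]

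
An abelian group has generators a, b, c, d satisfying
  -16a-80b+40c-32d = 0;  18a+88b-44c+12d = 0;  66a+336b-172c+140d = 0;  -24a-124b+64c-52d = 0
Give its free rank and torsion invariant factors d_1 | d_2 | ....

rank_ℚ(R)=4; free=4−4=0
SNF(R) diag = [2, 4, 8, 24] → torsion [2, 4, 8, 24]

Answer: M ≅ ℤ/2 ⊕ ℤ/4 ⊕ ℤ/8 ⊕ ℤ/24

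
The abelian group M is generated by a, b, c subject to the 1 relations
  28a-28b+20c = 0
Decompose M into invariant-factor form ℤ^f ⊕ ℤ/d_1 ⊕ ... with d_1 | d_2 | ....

Answer: M ≅ ℤ^2 ⊕ ℤ/4

Derivation:
rank_ℚ(R)=1; free=3−1=2
SNF(R) diag = [4] → torsion [4]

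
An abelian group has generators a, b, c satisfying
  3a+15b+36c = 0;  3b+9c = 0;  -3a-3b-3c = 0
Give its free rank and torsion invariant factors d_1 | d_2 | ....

rank_ℚ(R)=3; free=3−3=0
SNF(R) diag = [3, 3, 3] → torsion [3, 3, 3]

Answer: M ≅ ℤ/3 ⊕ ℤ/3 ⊕ ℤ/3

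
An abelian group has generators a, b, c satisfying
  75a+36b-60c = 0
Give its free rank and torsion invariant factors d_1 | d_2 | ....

rank_ℚ(R)=1; free=3−1=2
SNF(R) diag = [3] → torsion [3]

Answer: M ≅ ℤ^2 ⊕ ℤ/3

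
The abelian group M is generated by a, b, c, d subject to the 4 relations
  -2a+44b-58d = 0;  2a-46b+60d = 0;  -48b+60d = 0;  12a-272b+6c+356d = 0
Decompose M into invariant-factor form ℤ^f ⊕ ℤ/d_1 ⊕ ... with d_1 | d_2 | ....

Answer: M ≅ ℤ/2 ⊕ ℤ/2 ⊕ ℤ/6 ⊕ ℤ/12

Derivation:
rank_ℚ(R)=4; free=4−4=0
SNF(R) diag = [2, 2, 6, 12] → torsion [2, 2, 6, 12]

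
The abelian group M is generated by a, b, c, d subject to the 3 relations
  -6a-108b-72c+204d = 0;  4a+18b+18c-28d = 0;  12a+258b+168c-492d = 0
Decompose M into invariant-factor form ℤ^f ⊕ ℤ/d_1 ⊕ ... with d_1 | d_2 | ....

Answer: M ≅ ℤ^1 ⊕ ℤ/2 ⊕ ℤ/6 ⊕ ℤ/18

Derivation:
rank_ℚ(R)=3; free=4−3=1
SNF(R) diag = [2, 6, 18] → torsion [2, 6, 18]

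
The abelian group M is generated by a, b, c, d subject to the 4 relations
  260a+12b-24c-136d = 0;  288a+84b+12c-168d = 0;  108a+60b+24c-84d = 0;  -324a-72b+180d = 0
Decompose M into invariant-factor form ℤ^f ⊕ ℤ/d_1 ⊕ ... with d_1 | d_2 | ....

Answer: M ≅ ℤ/4 ⊕ ℤ/12 ⊕ ℤ/36 ⊕ ℤ/36

Derivation:
rank_ℚ(R)=4; free=4−4=0
SNF(R) diag = [4, 12, 36, 36] → torsion [4, 12, 36, 36]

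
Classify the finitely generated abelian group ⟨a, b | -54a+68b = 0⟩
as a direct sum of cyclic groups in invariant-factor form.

rank_ℚ(R)=1; free=2−1=1
SNF(R) diag = [2] → torsion [2]

Answer: M ≅ ℤ^1 ⊕ ℤ/2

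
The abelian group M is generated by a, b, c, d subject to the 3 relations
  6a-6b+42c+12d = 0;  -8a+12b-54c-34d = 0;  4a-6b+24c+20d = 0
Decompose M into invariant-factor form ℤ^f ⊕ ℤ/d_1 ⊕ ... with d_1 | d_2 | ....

rank_ℚ(R)=3; free=4−3=1
SNF(R) diag = [2, 6, 6] → torsion [2, 6, 6]

Answer: M ≅ ℤ^1 ⊕ ℤ/2 ⊕ ℤ/6 ⊕ ℤ/6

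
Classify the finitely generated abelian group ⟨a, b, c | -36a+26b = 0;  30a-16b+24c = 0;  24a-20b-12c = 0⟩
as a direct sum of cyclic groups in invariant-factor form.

Answer: M ≅ ℤ/2 ⊕ ℤ/6 ⊕ ℤ/12

Derivation:
rank_ℚ(R)=3; free=3−3=0
SNF(R) diag = [2, 6, 12] → torsion [2, 6, 12]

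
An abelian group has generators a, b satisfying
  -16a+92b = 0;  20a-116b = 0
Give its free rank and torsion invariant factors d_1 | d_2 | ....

Answer: M ≅ ℤ/4 ⊕ ℤ/4

Derivation:
rank_ℚ(R)=2; free=2−2=0
SNF(R) diag = [4, 4] → torsion [4, 4]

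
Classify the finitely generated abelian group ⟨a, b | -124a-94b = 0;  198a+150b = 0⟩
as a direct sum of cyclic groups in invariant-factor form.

rank_ℚ(R)=2; free=2−2=0
SNF(R) diag = [2, 6] → torsion [2, 6]

Answer: M ≅ ℤ/2 ⊕ ℤ/6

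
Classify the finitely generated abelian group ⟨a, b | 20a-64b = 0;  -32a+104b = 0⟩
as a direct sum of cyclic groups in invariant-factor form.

rank_ℚ(R)=2; free=2−2=0
SNF(R) diag = [4, 8] → torsion [4, 8]

Answer: M ≅ ℤ/4 ⊕ ℤ/8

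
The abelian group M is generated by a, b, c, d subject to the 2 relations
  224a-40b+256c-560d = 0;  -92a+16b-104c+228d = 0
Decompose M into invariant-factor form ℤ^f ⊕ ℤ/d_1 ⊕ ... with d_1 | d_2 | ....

rank_ℚ(R)=2; free=4−2=2
SNF(R) diag = [4, 8] → torsion [4, 8]

Answer: M ≅ ℤ^2 ⊕ ℤ/4 ⊕ ℤ/8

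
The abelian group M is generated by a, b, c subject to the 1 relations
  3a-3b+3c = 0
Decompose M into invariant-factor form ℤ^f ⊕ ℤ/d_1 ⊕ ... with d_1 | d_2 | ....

Answer: M ≅ ℤ^2 ⊕ ℤ/3

Derivation:
rank_ℚ(R)=1; free=3−1=2
SNF(R) diag = [3] → torsion [3]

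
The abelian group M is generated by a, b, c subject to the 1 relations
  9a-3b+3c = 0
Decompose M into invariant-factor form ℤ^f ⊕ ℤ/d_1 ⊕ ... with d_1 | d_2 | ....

Answer: M ≅ ℤ^2 ⊕ ℤ/3

Derivation:
rank_ℚ(R)=1; free=3−1=2
SNF(R) diag = [3] → torsion [3]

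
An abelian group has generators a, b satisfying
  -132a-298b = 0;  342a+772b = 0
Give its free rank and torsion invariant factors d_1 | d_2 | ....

Answer: M ≅ ℤ/2 ⊕ ℤ/6

Derivation:
rank_ℚ(R)=2; free=2−2=0
SNF(R) diag = [2, 6] → torsion [2, 6]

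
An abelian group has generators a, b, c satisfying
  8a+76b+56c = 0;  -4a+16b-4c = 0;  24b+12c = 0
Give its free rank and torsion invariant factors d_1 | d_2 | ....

Answer: M ≅ ℤ/4 ⊕ ℤ/12 ⊕ ℤ/12

Derivation:
rank_ℚ(R)=3; free=3−3=0
SNF(R) diag = [4, 12, 12] → torsion [4, 12, 12]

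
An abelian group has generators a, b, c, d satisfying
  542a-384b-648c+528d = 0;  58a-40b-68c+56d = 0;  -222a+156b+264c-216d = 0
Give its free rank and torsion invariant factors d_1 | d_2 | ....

Answer: M ≅ ℤ^1 ⊕ ℤ/2 ⊕ ℤ/4 ⊕ ℤ/12

Derivation:
rank_ℚ(R)=3; free=4−3=1
SNF(R) diag = [2, 4, 12] → torsion [2, 4, 12]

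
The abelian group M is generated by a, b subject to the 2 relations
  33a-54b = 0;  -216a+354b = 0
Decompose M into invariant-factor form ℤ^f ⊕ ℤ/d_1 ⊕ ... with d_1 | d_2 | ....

rank_ℚ(R)=2; free=2−2=0
SNF(R) diag = [3, 6] → torsion [3, 6]

Answer: M ≅ ℤ/3 ⊕ ℤ/6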